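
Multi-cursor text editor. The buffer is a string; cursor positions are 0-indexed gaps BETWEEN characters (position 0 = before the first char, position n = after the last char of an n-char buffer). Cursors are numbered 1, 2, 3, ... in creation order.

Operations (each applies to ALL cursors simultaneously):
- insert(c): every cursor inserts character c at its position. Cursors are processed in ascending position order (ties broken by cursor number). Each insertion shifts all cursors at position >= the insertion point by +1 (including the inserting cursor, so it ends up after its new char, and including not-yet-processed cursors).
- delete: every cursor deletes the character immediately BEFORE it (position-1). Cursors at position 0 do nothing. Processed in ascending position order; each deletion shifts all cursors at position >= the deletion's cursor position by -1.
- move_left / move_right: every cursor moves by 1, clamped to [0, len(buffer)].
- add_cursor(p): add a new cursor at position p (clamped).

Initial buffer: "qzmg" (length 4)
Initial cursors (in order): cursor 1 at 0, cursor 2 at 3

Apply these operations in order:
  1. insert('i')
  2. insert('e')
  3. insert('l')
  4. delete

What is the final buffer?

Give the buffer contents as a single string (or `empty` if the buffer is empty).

Answer: ieqzmieg

Derivation:
After op 1 (insert('i')): buffer="iqzmig" (len 6), cursors c1@1 c2@5, authorship 1...2.
After op 2 (insert('e')): buffer="ieqzmieg" (len 8), cursors c1@2 c2@7, authorship 11...22.
After op 3 (insert('l')): buffer="ielqzmielg" (len 10), cursors c1@3 c2@9, authorship 111...222.
After op 4 (delete): buffer="ieqzmieg" (len 8), cursors c1@2 c2@7, authorship 11...22.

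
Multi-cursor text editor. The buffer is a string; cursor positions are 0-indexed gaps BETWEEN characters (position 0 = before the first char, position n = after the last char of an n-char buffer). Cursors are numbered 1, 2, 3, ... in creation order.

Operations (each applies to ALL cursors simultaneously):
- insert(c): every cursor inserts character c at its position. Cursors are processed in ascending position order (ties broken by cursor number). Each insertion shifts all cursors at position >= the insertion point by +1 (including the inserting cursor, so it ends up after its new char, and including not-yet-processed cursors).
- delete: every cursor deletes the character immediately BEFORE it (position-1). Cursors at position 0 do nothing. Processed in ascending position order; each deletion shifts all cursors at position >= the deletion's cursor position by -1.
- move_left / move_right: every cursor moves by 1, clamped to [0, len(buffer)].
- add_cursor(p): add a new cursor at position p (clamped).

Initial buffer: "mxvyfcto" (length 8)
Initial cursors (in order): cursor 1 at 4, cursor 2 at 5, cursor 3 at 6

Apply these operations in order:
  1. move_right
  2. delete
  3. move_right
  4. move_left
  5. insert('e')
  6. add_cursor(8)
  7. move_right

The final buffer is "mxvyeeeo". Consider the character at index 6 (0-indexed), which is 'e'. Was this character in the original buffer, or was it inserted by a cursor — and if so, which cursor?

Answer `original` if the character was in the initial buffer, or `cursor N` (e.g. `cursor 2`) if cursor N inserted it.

After op 1 (move_right): buffer="mxvyfcto" (len 8), cursors c1@5 c2@6 c3@7, authorship ........
After op 2 (delete): buffer="mxvyo" (len 5), cursors c1@4 c2@4 c3@4, authorship .....
After op 3 (move_right): buffer="mxvyo" (len 5), cursors c1@5 c2@5 c3@5, authorship .....
After op 4 (move_left): buffer="mxvyo" (len 5), cursors c1@4 c2@4 c3@4, authorship .....
After op 5 (insert('e')): buffer="mxvyeeeo" (len 8), cursors c1@7 c2@7 c3@7, authorship ....123.
After op 6 (add_cursor(8)): buffer="mxvyeeeo" (len 8), cursors c1@7 c2@7 c3@7 c4@8, authorship ....123.
After op 7 (move_right): buffer="mxvyeeeo" (len 8), cursors c1@8 c2@8 c3@8 c4@8, authorship ....123.
Authorship (.=original, N=cursor N): . . . . 1 2 3 .
Index 6: author = 3

Answer: cursor 3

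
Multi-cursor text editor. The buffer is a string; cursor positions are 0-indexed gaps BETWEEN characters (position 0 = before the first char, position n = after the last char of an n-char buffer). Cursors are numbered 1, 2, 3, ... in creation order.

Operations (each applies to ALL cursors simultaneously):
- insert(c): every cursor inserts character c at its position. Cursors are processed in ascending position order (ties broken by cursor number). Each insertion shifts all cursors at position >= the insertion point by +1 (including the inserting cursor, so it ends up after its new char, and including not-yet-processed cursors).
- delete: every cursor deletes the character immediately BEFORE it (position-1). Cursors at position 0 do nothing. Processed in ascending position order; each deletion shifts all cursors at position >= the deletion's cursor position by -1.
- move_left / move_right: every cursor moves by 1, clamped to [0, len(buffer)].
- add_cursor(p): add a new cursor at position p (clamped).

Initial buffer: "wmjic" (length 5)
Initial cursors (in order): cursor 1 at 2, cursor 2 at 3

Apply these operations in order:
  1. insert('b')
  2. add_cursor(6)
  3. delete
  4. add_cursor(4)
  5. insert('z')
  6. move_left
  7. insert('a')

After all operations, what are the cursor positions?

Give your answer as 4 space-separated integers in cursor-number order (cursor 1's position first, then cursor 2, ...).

Answer: 3 8 8 11

Derivation:
After op 1 (insert('b')): buffer="wmbjbic" (len 7), cursors c1@3 c2@5, authorship ..1.2..
After op 2 (add_cursor(6)): buffer="wmbjbic" (len 7), cursors c1@3 c2@5 c3@6, authorship ..1.2..
After op 3 (delete): buffer="wmjc" (len 4), cursors c1@2 c2@3 c3@3, authorship ....
After op 4 (add_cursor(4)): buffer="wmjc" (len 4), cursors c1@2 c2@3 c3@3 c4@4, authorship ....
After op 5 (insert('z')): buffer="wmzjzzcz" (len 8), cursors c1@3 c2@6 c3@6 c4@8, authorship ..1.23.4
After op 6 (move_left): buffer="wmzjzzcz" (len 8), cursors c1@2 c2@5 c3@5 c4@7, authorship ..1.23.4
After op 7 (insert('a')): buffer="wmazjzaazcaz" (len 12), cursors c1@3 c2@8 c3@8 c4@11, authorship ..11.2233.44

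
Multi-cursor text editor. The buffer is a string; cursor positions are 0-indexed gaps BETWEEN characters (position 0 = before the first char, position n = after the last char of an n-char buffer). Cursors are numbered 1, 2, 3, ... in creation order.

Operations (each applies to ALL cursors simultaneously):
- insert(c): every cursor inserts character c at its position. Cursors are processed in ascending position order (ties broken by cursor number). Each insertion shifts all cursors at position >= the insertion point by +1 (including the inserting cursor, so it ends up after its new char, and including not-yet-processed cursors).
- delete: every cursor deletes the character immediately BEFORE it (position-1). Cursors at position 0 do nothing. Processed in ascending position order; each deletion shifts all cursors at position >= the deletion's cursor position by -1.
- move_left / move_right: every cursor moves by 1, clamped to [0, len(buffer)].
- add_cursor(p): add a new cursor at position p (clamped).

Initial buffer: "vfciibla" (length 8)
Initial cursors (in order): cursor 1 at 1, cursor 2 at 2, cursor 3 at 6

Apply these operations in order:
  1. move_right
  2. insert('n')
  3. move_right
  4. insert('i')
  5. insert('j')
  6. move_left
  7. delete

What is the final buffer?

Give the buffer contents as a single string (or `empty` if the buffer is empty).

Answer: vfncjnijiblnaj

Derivation:
After op 1 (move_right): buffer="vfciibla" (len 8), cursors c1@2 c2@3 c3@7, authorship ........
After op 2 (insert('n')): buffer="vfncniiblna" (len 11), cursors c1@3 c2@5 c3@10, authorship ..1.2....3.
After op 3 (move_right): buffer="vfncniiblna" (len 11), cursors c1@4 c2@6 c3@11, authorship ..1.2....3.
After op 4 (insert('i')): buffer="vfnciniiiblnai" (len 14), cursors c1@5 c2@8 c3@14, authorship ..1.12.2...3.3
After op 5 (insert('j')): buffer="vfncijniijiblnaij" (len 17), cursors c1@6 c2@10 c3@17, authorship ..1.112.22...3.33
After op 6 (move_left): buffer="vfncijniijiblnaij" (len 17), cursors c1@5 c2@9 c3@16, authorship ..1.112.22...3.33
After op 7 (delete): buffer="vfncjnijiblnaj" (len 14), cursors c1@4 c2@7 c3@13, authorship ..1.12.2...3.3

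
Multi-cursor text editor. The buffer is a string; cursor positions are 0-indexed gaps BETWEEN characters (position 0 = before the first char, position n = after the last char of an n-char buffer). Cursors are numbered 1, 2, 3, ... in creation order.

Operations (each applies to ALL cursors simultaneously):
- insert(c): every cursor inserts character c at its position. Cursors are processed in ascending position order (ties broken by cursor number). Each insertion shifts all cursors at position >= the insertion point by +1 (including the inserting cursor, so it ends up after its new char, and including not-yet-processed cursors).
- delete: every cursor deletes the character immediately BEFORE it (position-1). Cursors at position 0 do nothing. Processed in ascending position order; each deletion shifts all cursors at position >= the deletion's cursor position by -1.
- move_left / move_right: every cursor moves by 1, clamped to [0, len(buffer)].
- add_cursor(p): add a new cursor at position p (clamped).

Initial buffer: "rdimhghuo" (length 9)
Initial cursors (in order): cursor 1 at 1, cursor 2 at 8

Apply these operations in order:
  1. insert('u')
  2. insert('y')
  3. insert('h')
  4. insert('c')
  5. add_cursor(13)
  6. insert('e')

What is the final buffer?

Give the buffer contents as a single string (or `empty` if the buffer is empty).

Answer: ruyhcedimhghuueyhceo

Derivation:
After op 1 (insert('u')): buffer="rudimhghuuo" (len 11), cursors c1@2 c2@10, authorship .1.......2.
After op 2 (insert('y')): buffer="ruydimhghuuyo" (len 13), cursors c1@3 c2@12, authorship .11.......22.
After op 3 (insert('h')): buffer="ruyhdimhghuuyho" (len 15), cursors c1@4 c2@14, authorship .111.......222.
After op 4 (insert('c')): buffer="ruyhcdimhghuuyhco" (len 17), cursors c1@5 c2@16, authorship .1111.......2222.
After op 5 (add_cursor(13)): buffer="ruyhcdimhghuuyhco" (len 17), cursors c1@5 c3@13 c2@16, authorship .1111.......2222.
After op 6 (insert('e')): buffer="ruyhcedimhghuueyhceo" (len 20), cursors c1@6 c3@15 c2@19, authorship .11111.......232222.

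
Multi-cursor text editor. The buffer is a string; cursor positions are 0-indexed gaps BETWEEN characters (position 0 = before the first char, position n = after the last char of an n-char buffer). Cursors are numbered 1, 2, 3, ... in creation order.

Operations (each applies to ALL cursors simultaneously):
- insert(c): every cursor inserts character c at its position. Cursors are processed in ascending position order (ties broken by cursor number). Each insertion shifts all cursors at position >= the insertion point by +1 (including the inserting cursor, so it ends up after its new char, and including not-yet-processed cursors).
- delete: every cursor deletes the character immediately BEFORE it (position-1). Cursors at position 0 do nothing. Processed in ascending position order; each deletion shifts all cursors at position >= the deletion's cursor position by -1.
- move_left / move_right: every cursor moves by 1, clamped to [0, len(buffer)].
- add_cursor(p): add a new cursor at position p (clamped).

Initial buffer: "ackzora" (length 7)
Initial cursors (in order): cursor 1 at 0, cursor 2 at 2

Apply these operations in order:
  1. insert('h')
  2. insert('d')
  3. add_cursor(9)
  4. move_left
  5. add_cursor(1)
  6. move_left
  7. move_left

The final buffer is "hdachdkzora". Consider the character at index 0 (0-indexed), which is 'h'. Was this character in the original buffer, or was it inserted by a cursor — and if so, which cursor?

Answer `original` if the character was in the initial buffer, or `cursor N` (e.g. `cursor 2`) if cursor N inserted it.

Answer: cursor 1

Derivation:
After op 1 (insert('h')): buffer="hachkzora" (len 9), cursors c1@1 c2@4, authorship 1..2.....
After op 2 (insert('d')): buffer="hdachdkzora" (len 11), cursors c1@2 c2@6, authorship 11..22.....
After op 3 (add_cursor(9)): buffer="hdachdkzora" (len 11), cursors c1@2 c2@6 c3@9, authorship 11..22.....
After op 4 (move_left): buffer="hdachdkzora" (len 11), cursors c1@1 c2@5 c3@8, authorship 11..22.....
After op 5 (add_cursor(1)): buffer="hdachdkzora" (len 11), cursors c1@1 c4@1 c2@5 c3@8, authorship 11..22.....
After op 6 (move_left): buffer="hdachdkzora" (len 11), cursors c1@0 c4@0 c2@4 c3@7, authorship 11..22.....
After op 7 (move_left): buffer="hdachdkzora" (len 11), cursors c1@0 c4@0 c2@3 c3@6, authorship 11..22.....
Authorship (.=original, N=cursor N): 1 1 . . 2 2 . . . . .
Index 0: author = 1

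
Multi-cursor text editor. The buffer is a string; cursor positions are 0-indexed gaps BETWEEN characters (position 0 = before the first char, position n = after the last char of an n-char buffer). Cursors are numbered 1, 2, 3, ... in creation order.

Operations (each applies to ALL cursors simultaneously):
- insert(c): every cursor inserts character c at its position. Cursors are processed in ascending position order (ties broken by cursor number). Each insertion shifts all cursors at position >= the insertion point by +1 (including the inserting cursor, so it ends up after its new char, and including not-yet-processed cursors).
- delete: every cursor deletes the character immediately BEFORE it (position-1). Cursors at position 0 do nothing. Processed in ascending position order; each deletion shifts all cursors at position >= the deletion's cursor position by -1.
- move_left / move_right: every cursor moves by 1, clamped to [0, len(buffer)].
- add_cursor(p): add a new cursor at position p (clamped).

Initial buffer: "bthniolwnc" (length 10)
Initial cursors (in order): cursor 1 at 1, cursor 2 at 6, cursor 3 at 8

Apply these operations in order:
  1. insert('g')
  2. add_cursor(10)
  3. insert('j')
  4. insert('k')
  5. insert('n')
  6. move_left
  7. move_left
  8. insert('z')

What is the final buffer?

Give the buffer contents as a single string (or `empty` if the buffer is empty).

After op 1 (insert('g')): buffer="bgthnioglwgnc" (len 13), cursors c1@2 c2@8 c3@11, authorship .1.....2..3..
After op 2 (add_cursor(10)): buffer="bgthnioglwgnc" (len 13), cursors c1@2 c2@8 c4@10 c3@11, authorship .1.....2..3..
After op 3 (insert('j')): buffer="bgjthniogjlwjgjnc" (len 17), cursors c1@3 c2@10 c4@13 c3@15, authorship .11.....22..433..
After op 4 (insert('k')): buffer="bgjkthniogjklwjkgjknc" (len 21), cursors c1@4 c2@12 c4@16 c3@19, authorship .111.....222..44333..
After op 5 (insert('n')): buffer="bgjknthniogjknlwjkngjknnc" (len 25), cursors c1@5 c2@14 c4@19 c3@23, authorship .1111.....2222..4443333..
After op 6 (move_left): buffer="bgjknthniogjknlwjkngjknnc" (len 25), cursors c1@4 c2@13 c4@18 c3@22, authorship .1111.....2222..4443333..
After op 7 (move_left): buffer="bgjknthniogjknlwjkngjknnc" (len 25), cursors c1@3 c2@12 c4@17 c3@21, authorship .1111.....2222..4443333..
After op 8 (insert('z')): buffer="bgjzknthniogjzknlwjzkngjzknnc" (len 29), cursors c1@4 c2@14 c4@20 c3@25, authorship .11111.....22222..444433333..

Answer: bgjzknthniogjzknlwjzkngjzknnc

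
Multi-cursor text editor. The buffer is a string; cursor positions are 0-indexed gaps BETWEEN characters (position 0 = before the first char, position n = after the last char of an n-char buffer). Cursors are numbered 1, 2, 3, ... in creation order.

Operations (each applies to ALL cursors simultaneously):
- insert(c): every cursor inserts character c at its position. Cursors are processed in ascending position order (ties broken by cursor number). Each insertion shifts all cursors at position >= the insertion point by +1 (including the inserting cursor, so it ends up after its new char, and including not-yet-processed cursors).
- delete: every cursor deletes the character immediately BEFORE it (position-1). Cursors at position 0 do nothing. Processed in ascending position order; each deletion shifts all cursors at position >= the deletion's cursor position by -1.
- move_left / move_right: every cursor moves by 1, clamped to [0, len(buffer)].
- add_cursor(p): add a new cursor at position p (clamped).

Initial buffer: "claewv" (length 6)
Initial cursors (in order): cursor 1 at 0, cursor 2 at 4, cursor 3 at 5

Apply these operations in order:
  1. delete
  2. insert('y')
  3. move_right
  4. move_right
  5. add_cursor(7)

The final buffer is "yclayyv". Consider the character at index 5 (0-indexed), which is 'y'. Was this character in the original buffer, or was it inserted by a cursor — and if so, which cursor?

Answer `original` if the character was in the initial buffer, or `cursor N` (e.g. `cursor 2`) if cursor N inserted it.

After op 1 (delete): buffer="clav" (len 4), cursors c1@0 c2@3 c3@3, authorship ....
After op 2 (insert('y')): buffer="yclayyv" (len 7), cursors c1@1 c2@6 c3@6, authorship 1...23.
After op 3 (move_right): buffer="yclayyv" (len 7), cursors c1@2 c2@7 c3@7, authorship 1...23.
After op 4 (move_right): buffer="yclayyv" (len 7), cursors c1@3 c2@7 c3@7, authorship 1...23.
After op 5 (add_cursor(7)): buffer="yclayyv" (len 7), cursors c1@3 c2@7 c3@7 c4@7, authorship 1...23.
Authorship (.=original, N=cursor N): 1 . . . 2 3 .
Index 5: author = 3

Answer: cursor 3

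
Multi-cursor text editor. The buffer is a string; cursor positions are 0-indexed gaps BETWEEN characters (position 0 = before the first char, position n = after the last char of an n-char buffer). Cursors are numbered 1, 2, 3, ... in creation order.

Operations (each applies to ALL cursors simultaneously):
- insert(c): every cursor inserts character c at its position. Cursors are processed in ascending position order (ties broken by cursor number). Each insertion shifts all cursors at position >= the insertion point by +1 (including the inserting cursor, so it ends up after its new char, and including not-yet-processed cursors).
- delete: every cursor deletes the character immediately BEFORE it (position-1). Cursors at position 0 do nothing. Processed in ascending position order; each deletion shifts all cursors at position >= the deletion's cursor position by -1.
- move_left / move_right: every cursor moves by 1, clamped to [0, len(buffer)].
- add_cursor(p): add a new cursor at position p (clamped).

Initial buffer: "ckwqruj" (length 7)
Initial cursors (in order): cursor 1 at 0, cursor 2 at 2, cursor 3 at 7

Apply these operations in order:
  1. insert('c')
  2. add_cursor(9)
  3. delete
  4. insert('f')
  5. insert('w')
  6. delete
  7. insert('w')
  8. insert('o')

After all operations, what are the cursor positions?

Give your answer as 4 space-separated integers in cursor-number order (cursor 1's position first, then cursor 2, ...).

After op 1 (insert('c')): buffer="cckcwqrujc" (len 10), cursors c1@1 c2@4 c3@10, authorship 1..2.....3
After op 2 (add_cursor(9)): buffer="cckcwqrujc" (len 10), cursors c1@1 c2@4 c4@9 c3@10, authorship 1..2.....3
After op 3 (delete): buffer="ckwqru" (len 6), cursors c1@0 c2@2 c3@6 c4@6, authorship ......
After op 4 (insert('f')): buffer="fckfwqruff" (len 10), cursors c1@1 c2@4 c3@10 c4@10, authorship 1..2....34
After op 5 (insert('w')): buffer="fwckfwwqruffww" (len 14), cursors c1@2 c2@6 c3@14 c4@14, authorship 11..22....3434
After op 6 (delete): buffer="fckfwqruff" (len 10), cursors c1@1 c2@4 c3@10 c4@10, authorship 1..2....34
After op 7 (insert('w')): buffer="fwckfwwqruffww" (len 14), cursors c1@2 c2@6 c3@14 c4@14, authorship 11..22....3434
After op 8 (insert('o')): buffer="fwockfwowqruffwwoo" (len 18), cursors c1@3 c2@8 c3@18 c4@18, authorship 111..222....343434

Answer: 3 8 18 18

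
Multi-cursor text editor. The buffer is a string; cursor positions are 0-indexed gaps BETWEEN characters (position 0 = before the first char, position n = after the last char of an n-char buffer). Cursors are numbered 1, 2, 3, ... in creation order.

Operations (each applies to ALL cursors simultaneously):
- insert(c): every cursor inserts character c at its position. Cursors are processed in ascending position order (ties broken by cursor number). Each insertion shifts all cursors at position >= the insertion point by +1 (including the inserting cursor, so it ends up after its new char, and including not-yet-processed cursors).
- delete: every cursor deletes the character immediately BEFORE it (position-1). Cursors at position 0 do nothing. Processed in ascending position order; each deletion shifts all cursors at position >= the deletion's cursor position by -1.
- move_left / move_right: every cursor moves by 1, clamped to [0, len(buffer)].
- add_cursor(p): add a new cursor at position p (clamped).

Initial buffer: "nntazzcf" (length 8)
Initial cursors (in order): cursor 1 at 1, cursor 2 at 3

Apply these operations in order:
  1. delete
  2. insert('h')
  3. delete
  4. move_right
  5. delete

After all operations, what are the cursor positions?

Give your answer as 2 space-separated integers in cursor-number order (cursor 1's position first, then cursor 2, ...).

Answer: 0 0

Derivation:
After op 1 (delete): buffer="nazzcf" (len 6), cursors c1@0 c2@1, authorship ......
After op 2 (insert('h')): buffer="hnhazzcf" (len 8), cursors c1@1 c2@3, authorship 1.2.....
After op 3 (delete): buffer="nazzcf" (len 6), cursors c1@0 c2@1, authorship ......
After op 4 (move_right): buffer="nazzcf" (len 6), cursors c1@1 c2@2, authorship ......
After op 5 (delete): buffer="zzcf" (len 4), cursors c1@0 c2@0, authorship ....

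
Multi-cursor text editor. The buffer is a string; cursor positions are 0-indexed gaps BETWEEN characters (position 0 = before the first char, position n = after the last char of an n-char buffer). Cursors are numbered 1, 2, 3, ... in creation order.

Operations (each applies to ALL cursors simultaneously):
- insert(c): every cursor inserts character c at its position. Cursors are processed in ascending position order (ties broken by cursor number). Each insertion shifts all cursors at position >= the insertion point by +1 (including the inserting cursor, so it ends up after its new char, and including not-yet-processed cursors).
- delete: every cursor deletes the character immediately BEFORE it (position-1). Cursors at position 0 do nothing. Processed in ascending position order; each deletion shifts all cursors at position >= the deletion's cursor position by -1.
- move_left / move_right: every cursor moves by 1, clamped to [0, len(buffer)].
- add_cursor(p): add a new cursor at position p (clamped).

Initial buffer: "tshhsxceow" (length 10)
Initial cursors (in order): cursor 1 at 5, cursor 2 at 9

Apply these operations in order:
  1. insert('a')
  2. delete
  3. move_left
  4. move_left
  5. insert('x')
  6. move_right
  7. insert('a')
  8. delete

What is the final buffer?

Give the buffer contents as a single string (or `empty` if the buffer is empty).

After op 1 (insert('a')): buffer="tshhsaxceoaw" (len 12), cursors c1@6 c2@11, authorship .....1....2.
After op 2 (delete): buffer="tshhsxceow" (len 10), cursors c1@5 c2@9, authorship ..........
After op 3 (move_left): buffer="tshhsxceow" (len 10), cursors c1@4 c2@8, authorship ..........
After op 4 (move_left): buffer="tshhsxceow" (len 10), cursors c1@3 c2@7, authorship ..........
After op 5 (insert('x')): buffer="tshxhsxcxeow" (len 12), cursors c1@4 c2@9, authorship ...1....2...
After op 6 (move_right): buffer="tshxhsxcxeow" (len 12), cursors c1@5 c2@10, authorship ...1....2...
After op 7 (insert('a')): buffer="tshxhasxcxeaow" (len 14), cursors c1@6 c2@12, authorship ...1.1...2.2..
After op 8 (delete): buffer="tshxhsxcxeow" (len 12), cursors c1@5 c2@10, authorship ...1....2...

Answer: tshxhsxcxeow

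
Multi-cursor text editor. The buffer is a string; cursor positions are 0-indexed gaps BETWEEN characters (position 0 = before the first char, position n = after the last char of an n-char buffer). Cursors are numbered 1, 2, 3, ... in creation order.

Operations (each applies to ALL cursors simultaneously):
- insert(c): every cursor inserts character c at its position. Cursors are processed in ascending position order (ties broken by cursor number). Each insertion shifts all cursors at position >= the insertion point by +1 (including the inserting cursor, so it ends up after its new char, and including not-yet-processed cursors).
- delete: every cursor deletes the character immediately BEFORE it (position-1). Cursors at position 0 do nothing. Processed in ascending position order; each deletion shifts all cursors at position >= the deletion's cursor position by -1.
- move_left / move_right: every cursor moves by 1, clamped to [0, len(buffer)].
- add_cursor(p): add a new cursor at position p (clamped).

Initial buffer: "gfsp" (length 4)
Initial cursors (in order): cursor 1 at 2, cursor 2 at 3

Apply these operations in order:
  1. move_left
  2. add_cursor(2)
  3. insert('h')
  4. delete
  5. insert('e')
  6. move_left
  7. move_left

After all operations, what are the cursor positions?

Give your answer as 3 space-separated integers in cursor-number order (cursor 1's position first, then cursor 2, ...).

Answer: 0 3 3

Derivation:
After op 1 (move_left): buffer="gfsp" (len 4), cursors c1@1 c2@2, authorship ....
After op 2 (add_cursor(2)): buffer="gfsp" (len 4), cursors c1@1 c2@2 c3@2, authorship ....
After op 3 (insert('h')): buffer="ghfhhsp" (len 7), cursors c1@2 c2@5 c3@5, authorship .1.23..
After op 4 (delete): buffer="gfsp" (len 4), cursors c1@1 c2@2 c3@2, authorship ....
After op 5 (insert('e')): buffer="gefeesp" (len 7), cursors c1@2 c2@5 c3@5, authorship .1.23..
After op 6 (move_left): buffer="gefeesp" (len 7), cursors c1@1 c2@4 c3@4, authorship .1.23..
After op 7 (move_left): buffer="gefeesp" (len 7), cursors c1@0 c2@3 c3@3, authorship .1.23..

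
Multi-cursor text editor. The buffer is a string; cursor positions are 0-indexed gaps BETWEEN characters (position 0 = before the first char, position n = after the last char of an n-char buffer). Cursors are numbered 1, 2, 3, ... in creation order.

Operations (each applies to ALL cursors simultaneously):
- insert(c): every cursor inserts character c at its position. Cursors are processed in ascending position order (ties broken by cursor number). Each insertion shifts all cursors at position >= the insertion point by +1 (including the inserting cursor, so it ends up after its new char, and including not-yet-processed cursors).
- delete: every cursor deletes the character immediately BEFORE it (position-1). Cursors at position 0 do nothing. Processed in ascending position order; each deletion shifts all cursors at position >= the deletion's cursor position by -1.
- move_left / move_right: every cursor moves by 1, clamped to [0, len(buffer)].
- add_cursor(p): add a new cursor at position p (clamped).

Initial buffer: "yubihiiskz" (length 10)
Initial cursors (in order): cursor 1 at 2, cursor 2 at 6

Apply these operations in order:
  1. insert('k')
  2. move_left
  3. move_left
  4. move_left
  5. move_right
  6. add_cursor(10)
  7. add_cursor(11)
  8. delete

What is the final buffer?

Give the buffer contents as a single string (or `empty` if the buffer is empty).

After op 1 (insert('k')): buffer="yukbihikiskz" (len 12), cursors c1@3 c2@8, authorship ..1....2....
After op 2 (move_left): buffer="yukbihikiskz" (len 12), cursors c1@2 c2@7, authorship ..1....2....
After op 3 (move_left): buffer="yukbihikiskz" (len 12), cursors c1@1 c2@6, authorship ..1....2....
After op 4 (move_left): buffer="yukbihikiskz" (len 12), cursors c1@0 c2@5, authorship ..1....2....
After op 5 (move_right): buffer="yukbihikiskz" (len 12), cursors c1@1 c2@6, authorship ..1....2....
After op 6 (add_cursor(10)): buffer="yukbihikiskz" (len 12), cursors c1@1 c2@6 c3@10, authorship ..1....2....
After op 7 (add_cursor(11)): buffer="yukbihikiskz" (len 12), cursors c1@1 c2@6 c3@10 c4@11, authorship ..1....2....
After op 8 (delete): buffer="ukbiikiz" (len 8), cursors c1@0 c2@4 c3@7 c4@7, authorship .1...2..

Answer: ukbiikiz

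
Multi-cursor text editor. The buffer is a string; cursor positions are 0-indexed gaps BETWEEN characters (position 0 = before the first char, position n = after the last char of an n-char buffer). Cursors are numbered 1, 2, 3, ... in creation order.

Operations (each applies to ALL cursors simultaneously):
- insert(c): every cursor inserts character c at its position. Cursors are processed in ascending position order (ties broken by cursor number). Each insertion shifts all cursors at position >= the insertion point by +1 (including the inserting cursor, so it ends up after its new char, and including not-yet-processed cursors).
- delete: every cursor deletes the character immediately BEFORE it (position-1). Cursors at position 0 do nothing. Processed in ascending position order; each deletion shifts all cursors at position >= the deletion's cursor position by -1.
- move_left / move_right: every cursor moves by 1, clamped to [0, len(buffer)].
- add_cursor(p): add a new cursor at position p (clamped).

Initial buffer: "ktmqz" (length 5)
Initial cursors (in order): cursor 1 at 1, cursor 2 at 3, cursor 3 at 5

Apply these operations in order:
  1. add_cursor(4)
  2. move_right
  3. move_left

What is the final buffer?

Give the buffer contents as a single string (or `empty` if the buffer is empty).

After op 1 (add_cursor(4)): buffer="ktmqz" (len 5), cursors c1@1 c2@3 c4@4 c3@5, authorship .....
After op 2 (move_right): buffer="ktmqz" (len 5), cursors c1@2 c2@4 c3@5 c4@5, authorship .....
After op 3 (move_left): buffer="ktmqz" (len 5), cursors c1@1 c2@3 c3@4 c4@4, authorship .....

Answer: ktmqz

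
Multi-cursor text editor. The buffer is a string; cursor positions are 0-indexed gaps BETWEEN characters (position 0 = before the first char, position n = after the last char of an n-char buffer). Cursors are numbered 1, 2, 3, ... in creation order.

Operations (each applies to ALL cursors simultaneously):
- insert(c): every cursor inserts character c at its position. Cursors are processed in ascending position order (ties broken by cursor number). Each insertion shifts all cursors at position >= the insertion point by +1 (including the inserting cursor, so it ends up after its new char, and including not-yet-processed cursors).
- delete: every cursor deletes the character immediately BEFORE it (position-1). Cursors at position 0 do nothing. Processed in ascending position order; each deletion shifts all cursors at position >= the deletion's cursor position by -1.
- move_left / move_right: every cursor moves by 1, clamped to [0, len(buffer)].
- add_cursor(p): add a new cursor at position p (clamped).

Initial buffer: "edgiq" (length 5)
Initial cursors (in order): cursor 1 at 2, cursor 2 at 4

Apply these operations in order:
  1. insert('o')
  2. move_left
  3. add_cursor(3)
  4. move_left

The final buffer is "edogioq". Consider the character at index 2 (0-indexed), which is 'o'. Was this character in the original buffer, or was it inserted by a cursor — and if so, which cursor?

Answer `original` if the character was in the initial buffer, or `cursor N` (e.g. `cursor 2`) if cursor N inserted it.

After op 1 (insert('o')): buffer="edogioq" (len 7), cursors c1@3 c2@6, authorship ..1..2.
After op 2 (move_left): buffer="edogioq" (len 7), cursors c1@2 c2@5, authorship ..1..2.
After op 3 (add_cursor(3)): buffer="edogioq" (len 7), cursors c1@2 c3@3 c2@5, authorship ..1..2.
After op 4 (move_left): buffer="edogioq" (len 7), cursors c1@1 c3@2 c2@4, authorship ..1..2.
Authorship (.=original, N=cursor N): . . 1 . . 2 .
Index 2: author = 1

Answer: cursor 1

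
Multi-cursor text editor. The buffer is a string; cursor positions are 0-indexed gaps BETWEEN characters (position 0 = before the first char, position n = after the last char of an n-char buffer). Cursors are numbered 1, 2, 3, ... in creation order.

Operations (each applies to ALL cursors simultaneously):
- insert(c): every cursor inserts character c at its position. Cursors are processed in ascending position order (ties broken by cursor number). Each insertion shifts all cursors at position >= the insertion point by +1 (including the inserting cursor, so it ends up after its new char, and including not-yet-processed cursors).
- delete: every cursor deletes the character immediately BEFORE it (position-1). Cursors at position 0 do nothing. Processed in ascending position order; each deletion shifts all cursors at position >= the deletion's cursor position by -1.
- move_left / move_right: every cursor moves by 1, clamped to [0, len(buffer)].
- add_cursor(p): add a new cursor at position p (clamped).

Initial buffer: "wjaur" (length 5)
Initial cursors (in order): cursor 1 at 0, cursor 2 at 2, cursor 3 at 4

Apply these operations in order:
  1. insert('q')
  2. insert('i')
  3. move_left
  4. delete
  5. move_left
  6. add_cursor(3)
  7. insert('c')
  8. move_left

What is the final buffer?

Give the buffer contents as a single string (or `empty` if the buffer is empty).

Answer: ciwcjciacuir

Derivation:
After op 1 (insert('q')): buffer="qwjqauqr" (len 8), cursors c1@1 c2@4 c3@7, authorship 1..2..3.
After op 2 (insert('i')): buffer="qiwjqiauqir" (len 11), cursors c1@2 c2@6 c3@10, authorship 11..22..33.
After op 3 (move_left): buffer="qiwjqiauqir" (len 11), cursors c1@1 c2@5 c3@9, authorship 11..22..33.
After op 4 (delete): buffer="iwjiauir" (len 8), cursors c1@0 c2@3 c3@6, authorship 1..2..3.
After op 5 (move_left): buffer="iwjiauir" (len 8), cursors c1@0 c2@2 c3@5, authorship 1..2..3.
After op 6 (add_cursor(3)): buffer="iwjiauir" (len 8), cursors c1@0 c2@2 c4@3 c3@5, authorship 1..2..3.
After op 7 (insert('c')): buffer="ciwcjciacuir" (len 12), cursors c1@1 c2@4 c4@6 c3@9, authorship 11.2.42.3.3.
After op 8 (move_left): buffer="ciwcjciacuir" (len 12), cursors c1@0 c2@3 c4@5 c3@8, authorship 11.2.42.3.3.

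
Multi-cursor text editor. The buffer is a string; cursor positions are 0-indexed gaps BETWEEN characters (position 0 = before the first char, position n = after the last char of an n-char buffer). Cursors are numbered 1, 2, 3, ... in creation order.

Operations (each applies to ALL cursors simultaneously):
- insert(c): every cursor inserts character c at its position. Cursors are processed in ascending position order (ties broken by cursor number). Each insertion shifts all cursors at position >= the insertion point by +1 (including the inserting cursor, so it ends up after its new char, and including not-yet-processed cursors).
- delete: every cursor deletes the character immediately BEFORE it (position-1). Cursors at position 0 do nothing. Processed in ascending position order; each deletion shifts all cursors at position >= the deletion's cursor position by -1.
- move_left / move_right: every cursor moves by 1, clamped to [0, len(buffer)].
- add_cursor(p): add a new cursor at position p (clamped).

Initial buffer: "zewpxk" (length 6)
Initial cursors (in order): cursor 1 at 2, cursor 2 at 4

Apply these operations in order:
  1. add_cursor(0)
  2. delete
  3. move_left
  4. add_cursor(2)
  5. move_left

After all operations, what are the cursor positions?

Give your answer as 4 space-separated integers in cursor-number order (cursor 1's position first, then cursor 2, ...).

Answer: 0 0 0 1

Derivation:
After op 1 (add_cursor(0)): buffer="zewpxk" (len 6), cursors c3@0 c1@2 c2@4, authorship ......
After op 2 (delete): buffer="zwxk" (len 4), cursors c3@0 c1@1 c2@2, authorship ....
After op 3 (move_left): buffer="zwxk" (len 4), cursors c1@0 c3@0 c2@1, authorship ....
After op 4 (add_cursor(2)): buffer="zwxk" (len 4), cursors c1@0 c3@0 c2@1 c4@2, authorship ....
After op 5 (move_left): buffer="zwxk" (len 4), cursors c1@0 c2@0 c3@0 c4@1, authorship ....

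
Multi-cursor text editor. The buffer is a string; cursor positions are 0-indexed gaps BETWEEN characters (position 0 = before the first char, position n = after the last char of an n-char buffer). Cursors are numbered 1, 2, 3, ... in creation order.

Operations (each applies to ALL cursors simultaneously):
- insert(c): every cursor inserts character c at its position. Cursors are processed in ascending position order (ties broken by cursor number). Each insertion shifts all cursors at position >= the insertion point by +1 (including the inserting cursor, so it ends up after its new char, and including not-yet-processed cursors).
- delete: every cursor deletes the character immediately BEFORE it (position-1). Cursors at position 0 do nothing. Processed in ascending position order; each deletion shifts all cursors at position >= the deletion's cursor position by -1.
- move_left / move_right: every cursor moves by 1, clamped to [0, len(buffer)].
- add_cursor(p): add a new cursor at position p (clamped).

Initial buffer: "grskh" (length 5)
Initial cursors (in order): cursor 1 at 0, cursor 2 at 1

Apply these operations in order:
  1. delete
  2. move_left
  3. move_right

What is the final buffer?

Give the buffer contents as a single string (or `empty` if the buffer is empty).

After op 1 (delete): buffer="rskh" (len 4), cursors c1@0 c2@0, authorship ....
After op 2 (move_left): buffer="rskh" (len 4), cursors c1@0 c2@0, authorship ....
After op 3 (move_right): buffer="rskh" (len 4), cursors c1@1 c2@1, authorship ....

Answer: rskh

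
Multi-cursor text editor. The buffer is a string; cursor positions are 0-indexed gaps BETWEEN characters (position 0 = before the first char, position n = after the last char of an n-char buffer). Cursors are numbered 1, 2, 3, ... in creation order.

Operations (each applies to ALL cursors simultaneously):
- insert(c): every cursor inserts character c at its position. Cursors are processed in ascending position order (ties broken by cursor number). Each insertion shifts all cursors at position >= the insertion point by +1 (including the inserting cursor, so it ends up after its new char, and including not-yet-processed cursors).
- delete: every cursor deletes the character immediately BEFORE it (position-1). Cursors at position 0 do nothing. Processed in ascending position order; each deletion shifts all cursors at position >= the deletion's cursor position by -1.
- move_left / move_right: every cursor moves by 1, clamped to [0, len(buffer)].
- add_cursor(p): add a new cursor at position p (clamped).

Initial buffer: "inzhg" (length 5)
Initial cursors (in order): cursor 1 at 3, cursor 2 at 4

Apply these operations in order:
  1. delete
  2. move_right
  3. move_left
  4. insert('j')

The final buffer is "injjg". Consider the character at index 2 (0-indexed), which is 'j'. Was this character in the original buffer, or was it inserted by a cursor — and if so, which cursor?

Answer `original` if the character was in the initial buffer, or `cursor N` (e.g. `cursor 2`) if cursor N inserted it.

Answer: cursor 1

Derivation:
After op 1 (delete): buffer="ing" (len 3), cursors c1@2 c2@2, authorship ...
After op 2 (move_right): buffer="ing" (len 3), cursors c1@3 c2@3, authorship ...
After op 3 (move_left): buffer="ing" (len 3), cursors c1@2 c2@2, authorship ...
After op 4 (insert('j')): buffer="injjg" (len 5), cursors c1@4 c2@4, authorship ..12.
Authorship (.=original, N=cursor N): . . 1 2 .
Index 2: author = 1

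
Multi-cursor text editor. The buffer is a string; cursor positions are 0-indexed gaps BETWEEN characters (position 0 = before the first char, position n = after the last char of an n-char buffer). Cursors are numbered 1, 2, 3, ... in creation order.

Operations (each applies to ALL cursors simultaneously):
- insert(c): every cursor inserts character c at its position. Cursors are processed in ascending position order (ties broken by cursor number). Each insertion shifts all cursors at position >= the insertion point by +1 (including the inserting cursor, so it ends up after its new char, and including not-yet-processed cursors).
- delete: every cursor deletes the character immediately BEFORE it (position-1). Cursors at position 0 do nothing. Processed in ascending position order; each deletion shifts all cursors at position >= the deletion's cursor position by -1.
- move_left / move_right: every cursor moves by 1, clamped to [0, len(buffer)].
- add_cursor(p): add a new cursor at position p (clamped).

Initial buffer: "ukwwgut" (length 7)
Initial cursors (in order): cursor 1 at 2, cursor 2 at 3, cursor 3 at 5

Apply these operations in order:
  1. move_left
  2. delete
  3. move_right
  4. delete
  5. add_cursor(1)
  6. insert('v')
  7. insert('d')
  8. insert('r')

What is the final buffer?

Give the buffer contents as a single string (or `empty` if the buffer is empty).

Answer: vvvdddrrruvdrt

Derivation:
After op 1 (move_left): buffer="ukwwgut" (len 7), cursors c1@1 c2@2 c3@4, authorship .......
After op 2 (delete): buffer="wgut" (len 4), cursors c1@0 c2@0 c3@1, authorship ....
After op 3 (move_right): buffer="wgut" (len 4), cursors c1@1 c2@1 c3@2, authorship ....
After op 4 (delete): buffer="ut" (len 2), cursors c1@0 c2@0 c3@0, authorship ..
After op 5 (add_cursor(1)): buffer="ut" (len 2), cursors c1@0 c2@0 c3@0 c4@1, authorship ..
After op 6 (insert('v')): buffer="vvvuvt" (len 6), cursors c1@3 c2@3 c3@3 c4@5, authorship 123.4.
After op 7 (insert('d')): buffer="vvvddduvdt" (len 10), cursors c1@6 c2@6 c3@6 c4@9, authorship 123123.44.
After op 8 (insert('r')): buffer="vvvdddrrruvdrt" (len 14), cursors c1@9 c2@9 c3@9 c4@13, authorship 123123123.444.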